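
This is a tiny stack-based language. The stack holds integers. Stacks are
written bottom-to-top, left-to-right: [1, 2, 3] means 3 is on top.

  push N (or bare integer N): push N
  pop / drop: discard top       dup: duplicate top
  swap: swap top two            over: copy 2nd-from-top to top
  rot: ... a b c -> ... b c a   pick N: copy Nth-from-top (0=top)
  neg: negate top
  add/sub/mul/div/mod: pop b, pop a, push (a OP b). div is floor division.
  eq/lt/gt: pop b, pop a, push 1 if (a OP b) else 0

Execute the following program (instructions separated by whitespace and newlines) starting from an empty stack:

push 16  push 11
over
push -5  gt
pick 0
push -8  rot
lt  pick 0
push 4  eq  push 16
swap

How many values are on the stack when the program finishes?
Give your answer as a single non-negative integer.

Answer: 6

Derivation:
After 'push 16': stack = [16] (depth 1)
After 'push 11': stack = [16, 11] (depth 2)
After 'over': stack = [16, 11, 16] (depth 3)
After 'push -5': stack = [16, 11, 16, -5] (depth 4)
After 'gt': stack = [16, 11, 1] (depth 3)
After 'pick 0': stack = [16, 11, 1, 1] (depth 4)
After 'push -8': stack = [16, 11, 1, 1, -8] (depth 5)
After 'rot': stack = [16, 11, 1, -8, 1] (depth 5)
After 'lt': stack = [16, 11, 1, 1] (depth 4)
After 'pick 0': stack = [16, 11, 1, 1, 1] (depth 5)
After 'push 4': stack = [16, 11, 1, 1, 1, 4] (depth 6)
After 'eq': stack = [16, 11, 1, 1, 0] (depth 5)
After 'push 16': stack = [16, 11, 1, 1, 0, 16] (depth 6)
After 'swap': stack = [16, 11, 1, 1, 16, 0] (depth 6)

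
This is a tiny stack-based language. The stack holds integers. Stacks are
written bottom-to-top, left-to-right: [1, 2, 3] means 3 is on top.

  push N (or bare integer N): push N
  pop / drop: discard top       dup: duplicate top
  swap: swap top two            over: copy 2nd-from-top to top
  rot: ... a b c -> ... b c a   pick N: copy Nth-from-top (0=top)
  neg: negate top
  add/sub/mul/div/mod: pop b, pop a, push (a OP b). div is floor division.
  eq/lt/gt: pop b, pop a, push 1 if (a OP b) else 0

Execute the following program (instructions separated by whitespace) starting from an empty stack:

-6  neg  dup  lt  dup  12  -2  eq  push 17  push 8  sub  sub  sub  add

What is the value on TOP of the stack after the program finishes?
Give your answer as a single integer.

Answer: 9

Derivation:
After 'push -6': [-6]
After 'neg': [6]
After 'dup': [6, 6]
After 'lt': [0]
After 'dup': [0, 0]
After 'push 12': [0, 0, 12]
After 'push -2': [0, 0, 12, -2]
After 'eq': [0, 0, 0]
After 'push 17': [0, 0, 0, 17]
After 'push 8': [0, 0, 0, 17, 8]
After 'sub': [0, 0, 0, 9]
After 'sub': [0, 0, -9]
After 'sub': [0, 9]
After 'add': [9]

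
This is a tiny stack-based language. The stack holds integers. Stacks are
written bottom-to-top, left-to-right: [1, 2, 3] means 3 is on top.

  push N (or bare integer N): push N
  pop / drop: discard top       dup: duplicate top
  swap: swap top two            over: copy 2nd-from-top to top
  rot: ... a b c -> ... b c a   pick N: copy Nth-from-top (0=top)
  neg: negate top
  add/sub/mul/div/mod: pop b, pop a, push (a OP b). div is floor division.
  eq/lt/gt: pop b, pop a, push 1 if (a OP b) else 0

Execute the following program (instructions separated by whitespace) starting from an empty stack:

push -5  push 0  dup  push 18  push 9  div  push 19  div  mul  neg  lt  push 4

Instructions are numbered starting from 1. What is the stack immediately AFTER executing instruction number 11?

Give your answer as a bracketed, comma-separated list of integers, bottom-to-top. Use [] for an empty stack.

Step 1 ('push -5'): [-5]
Step 2 ('push 0'): [-5, 0]
Step 3 ('dup'): [-5, 0, 0]
Step 4 ('push 18'): [-5, 0, 0, 18]
Step 5 ('push 9'): [-5, 0, 0, 18, 9]
Step 6 ('div'): [-5, 0, 0, 2]
Step 7 ('push 19'): [-5, 0, 0, 2, 19]
Step 8 ('div'): [-5, 0, 0, 0]
Step 9 ('mul'): [-5, 0, 0]
Step 10 ('neg'): [-5, 0, 0]
Step 11 ('lt'): [-5, 0]

Answer: [-5, 0]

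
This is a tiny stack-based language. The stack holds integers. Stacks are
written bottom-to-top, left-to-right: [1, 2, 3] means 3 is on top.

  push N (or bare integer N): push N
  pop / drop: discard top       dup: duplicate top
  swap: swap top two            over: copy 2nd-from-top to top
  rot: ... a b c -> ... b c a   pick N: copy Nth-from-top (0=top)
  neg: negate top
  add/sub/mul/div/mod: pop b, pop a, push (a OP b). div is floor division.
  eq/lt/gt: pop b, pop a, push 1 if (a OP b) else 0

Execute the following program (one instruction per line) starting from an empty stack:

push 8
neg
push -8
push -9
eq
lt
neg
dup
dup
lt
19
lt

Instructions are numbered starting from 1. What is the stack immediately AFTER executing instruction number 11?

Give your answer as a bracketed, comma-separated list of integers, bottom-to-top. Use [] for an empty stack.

Step 1 ('push 8'): [8]
Step 2 ('neg'): [-8]
Step 3 ('push -8'): [-8, -8]
Step 4 ('push -9'): [-8, -8, -9]
Step 5 ('eq'): [-8, 0]
Step 6 ('lt'): [1]
Step 7 ('neg'): [-1]
Step 8 ('dup'): [-1, -1]
Step 9 ('dup'): [-1, -1, -1]
Step 10 ('lt'): [-1, 0]
Step 11 ('19'): [-1, 0, 19]

Answer: [-1, 0, 19]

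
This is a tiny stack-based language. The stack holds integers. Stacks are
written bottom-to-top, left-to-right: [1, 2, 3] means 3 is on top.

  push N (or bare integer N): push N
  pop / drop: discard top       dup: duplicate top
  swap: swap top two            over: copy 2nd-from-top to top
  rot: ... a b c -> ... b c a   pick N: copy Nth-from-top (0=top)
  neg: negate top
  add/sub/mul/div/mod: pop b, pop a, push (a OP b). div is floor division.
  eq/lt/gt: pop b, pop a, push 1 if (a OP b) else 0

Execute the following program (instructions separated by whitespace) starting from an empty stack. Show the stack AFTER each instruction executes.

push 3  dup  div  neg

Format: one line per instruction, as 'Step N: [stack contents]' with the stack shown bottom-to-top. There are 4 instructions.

Step 1: [3]
Step 2: [3, 3]
Step 3: [1]
Step 4: [-1]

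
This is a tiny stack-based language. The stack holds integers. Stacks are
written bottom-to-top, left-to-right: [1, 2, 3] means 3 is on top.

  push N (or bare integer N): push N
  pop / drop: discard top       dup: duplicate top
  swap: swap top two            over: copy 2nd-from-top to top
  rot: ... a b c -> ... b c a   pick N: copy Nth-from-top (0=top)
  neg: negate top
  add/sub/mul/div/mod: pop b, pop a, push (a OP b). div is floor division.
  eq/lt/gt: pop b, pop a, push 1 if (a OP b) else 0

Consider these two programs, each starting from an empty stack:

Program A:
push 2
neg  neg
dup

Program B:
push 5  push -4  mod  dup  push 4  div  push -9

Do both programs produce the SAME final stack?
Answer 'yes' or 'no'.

Answer: no

Derivation:
Program A trace:
  After 'push 2': [2]
  After 'neg': [-2]
  After 'neg': [2]
  After 'dup': [2, 2]
Program A final stack: [2, 2]

Program B trace:
  After 'push 5': [5]
  After 'push -4': [5, -4]
  After 'mod': [-3]
  After 'dup': [-3, -3]
  After 'push 4': [-3, -3, 4]
  After 'div': [-3, -1]
  After 'push -9': [-3, -1, -9]
Program B final stack: [-3, -1, -9]
Same: no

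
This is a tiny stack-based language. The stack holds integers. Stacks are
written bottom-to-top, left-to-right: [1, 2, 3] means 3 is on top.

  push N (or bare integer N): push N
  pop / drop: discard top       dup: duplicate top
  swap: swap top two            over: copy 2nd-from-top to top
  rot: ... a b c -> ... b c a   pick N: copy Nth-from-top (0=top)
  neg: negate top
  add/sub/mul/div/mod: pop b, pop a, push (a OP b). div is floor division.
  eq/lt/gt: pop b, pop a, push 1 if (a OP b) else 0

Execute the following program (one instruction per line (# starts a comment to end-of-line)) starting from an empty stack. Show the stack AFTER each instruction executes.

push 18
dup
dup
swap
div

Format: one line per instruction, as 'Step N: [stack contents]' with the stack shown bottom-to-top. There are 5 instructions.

Step 1: [18]
Step 2: [18, 18]
Step 3: [18, 18, 18]
Step 4: [18, 18, 18]
Step 5: [18, 1]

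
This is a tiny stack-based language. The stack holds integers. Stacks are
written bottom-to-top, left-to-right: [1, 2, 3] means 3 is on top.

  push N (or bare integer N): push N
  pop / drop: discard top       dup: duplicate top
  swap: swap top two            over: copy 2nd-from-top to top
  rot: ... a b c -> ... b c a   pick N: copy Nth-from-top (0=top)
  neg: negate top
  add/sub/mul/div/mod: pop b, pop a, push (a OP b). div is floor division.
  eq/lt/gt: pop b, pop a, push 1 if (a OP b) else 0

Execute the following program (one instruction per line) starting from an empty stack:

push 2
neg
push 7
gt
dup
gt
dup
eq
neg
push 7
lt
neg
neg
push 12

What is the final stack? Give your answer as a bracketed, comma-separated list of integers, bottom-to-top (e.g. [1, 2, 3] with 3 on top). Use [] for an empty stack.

After 'push 2': [2]
After 'neg': [-2]
After 'push 7': [-2, 7]
After 'gt': [0]
After 'dup': [0, 0]
After 'gt': [0]
After 'dup': [0, 0]
After 'eq': [1]
After 'neg': [-1]
After 'push 7': [-1, 7]
After 'lt': [1]
After 'neg': [-1]
After 'neg': [1]
After 'push 12': [1, 12]

Answer: [1, 12]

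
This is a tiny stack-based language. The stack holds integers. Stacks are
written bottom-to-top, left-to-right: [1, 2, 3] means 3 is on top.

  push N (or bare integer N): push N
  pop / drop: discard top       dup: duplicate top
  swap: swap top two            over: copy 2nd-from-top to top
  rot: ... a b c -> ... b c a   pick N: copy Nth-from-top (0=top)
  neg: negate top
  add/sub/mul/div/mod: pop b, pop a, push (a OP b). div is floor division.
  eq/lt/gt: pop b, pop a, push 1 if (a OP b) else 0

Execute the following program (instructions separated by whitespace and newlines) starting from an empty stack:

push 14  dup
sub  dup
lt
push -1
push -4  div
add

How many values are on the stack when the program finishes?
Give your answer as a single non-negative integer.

After 'push 14': stack = [14] (depth 1)
After 'dup': stack = [14, 14] (depth 2)
After 'sub': stack = [0] (depth 1)
After 'dup': stack = [0, 0] (depth 2)
After 'lt': stack = [0] (depth 1)
After 'push -1': stack = [0, -1] (depth 2)
After 'push -4': stack = [0, -1, -4] (depth 3)
After 'div': stack = [0, 0] (depth 2)
After 'add': stack = [0] (depth 1)

Answer: 1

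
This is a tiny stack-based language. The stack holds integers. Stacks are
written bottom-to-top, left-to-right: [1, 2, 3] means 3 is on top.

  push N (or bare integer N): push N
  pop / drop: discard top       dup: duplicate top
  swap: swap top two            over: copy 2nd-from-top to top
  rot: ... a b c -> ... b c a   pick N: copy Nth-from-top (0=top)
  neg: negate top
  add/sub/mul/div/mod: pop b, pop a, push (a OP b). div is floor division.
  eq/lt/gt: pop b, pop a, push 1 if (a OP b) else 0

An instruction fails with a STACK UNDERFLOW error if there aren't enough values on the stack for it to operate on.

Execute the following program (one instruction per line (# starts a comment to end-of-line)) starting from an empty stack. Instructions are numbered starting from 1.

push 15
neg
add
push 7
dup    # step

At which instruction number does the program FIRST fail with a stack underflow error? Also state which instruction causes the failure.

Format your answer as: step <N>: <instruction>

Step 1 ('push 15'): stack = [15], depth = 1
Step 2 ('neg'): stack = [-15], depth = 1
Step 3 ('add'): needs 2 value(s) but depth is 1 — STACK UNDERFLOW

Answer: step 3: add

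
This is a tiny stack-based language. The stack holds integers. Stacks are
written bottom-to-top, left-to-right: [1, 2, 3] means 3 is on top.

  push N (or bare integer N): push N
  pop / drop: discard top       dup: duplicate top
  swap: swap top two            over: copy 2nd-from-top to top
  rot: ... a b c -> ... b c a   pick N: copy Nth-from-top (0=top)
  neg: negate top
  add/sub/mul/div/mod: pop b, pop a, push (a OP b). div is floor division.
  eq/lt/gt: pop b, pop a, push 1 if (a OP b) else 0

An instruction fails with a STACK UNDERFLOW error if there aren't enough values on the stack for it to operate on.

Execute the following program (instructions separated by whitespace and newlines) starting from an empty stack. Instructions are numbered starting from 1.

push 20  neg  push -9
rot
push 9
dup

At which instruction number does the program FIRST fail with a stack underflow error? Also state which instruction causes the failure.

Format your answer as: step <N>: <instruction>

Answer: step 4: rot

Derivation:
Step 1 ('push 20'): stack = [20], depth = 1
Step 2 ('neg'): stack = [-20], depth = 1
Step 3 ('push -9'): stack = [-20, -9], depth = 2
Step 4 ('rot'): needs 3 value(s) but depth is 2 — STACK UNDERFLOW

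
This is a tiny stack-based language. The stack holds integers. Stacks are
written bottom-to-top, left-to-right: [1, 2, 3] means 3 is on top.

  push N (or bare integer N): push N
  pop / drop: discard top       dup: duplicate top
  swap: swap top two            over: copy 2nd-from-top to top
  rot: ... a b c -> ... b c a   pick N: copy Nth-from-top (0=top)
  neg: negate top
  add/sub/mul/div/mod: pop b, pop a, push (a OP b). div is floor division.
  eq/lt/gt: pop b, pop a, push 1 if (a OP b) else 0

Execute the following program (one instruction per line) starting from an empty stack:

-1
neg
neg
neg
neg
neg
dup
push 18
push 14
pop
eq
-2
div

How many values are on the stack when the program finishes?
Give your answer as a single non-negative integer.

Answer: 2

Derivation:
After 'push -1': stack = [-1] (depth 1)
After 'neg': stack = [1] (depth 1)
After 'neg': stack = [-1] (depth 1)
After 'neg': stack = [1] (depth 1)
After 'neg': stack = [-1] (depth 1)
After 'neg': stack = [1] (depth 1)
After 'dup': stack = [1, 1] (depth 2)
After 'push 18': stack = [1, 1, 18] (depth 3)
After 'push 14': stack = [1, 1, 18, 14] (depth 4)
After 'pop': stack = [1, 1, 18] (depth 3)
After 'eq': stack = [1, 0] (depth 2)
After 'push -2': stack = [1, 0, -2] (depth 3)
After 'div': stack = [1, 0] (depth 2)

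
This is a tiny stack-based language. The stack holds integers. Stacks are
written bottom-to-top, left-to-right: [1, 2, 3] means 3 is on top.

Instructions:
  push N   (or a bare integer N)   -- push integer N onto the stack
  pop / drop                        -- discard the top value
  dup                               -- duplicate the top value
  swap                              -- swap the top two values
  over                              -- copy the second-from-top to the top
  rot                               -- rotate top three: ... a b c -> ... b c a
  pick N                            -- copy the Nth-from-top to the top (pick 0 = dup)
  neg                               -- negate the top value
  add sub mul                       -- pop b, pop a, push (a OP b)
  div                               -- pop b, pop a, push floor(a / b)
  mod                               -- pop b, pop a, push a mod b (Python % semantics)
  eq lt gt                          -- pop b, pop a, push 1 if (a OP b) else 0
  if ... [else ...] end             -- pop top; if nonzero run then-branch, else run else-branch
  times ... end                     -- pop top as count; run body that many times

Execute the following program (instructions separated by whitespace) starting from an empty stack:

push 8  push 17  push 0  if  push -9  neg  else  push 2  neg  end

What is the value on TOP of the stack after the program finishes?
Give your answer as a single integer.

After 'push 8': [8]
After 'push 17': [8, 17]
After 'push 0': [8, 17, 0]
After 'if': [8, 17]
After 'push 2': [8, 17, 2]
After 'neg': [8, 17, -2]

Answer: -2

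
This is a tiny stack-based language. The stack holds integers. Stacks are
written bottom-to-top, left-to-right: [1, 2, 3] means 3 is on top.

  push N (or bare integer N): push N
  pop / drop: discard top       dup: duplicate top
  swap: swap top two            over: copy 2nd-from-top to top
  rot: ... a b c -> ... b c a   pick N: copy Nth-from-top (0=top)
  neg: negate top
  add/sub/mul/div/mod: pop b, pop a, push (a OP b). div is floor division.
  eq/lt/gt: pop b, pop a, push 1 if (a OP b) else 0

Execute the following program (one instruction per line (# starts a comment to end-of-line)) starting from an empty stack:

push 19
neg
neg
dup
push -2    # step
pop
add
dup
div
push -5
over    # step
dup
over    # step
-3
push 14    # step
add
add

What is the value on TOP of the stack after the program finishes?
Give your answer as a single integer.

After 'push 19': [19]
After 'neg': [-19]
After 'neg': [19]
After 'dup': [19, 19]
After 'push -2': [19, 19, -2]
After 'pop': [19, 19]
After 'add': [38]
After 'dup': [38, 38]
After 'div': [1]
After 'push -5': [1, -5]
After 'over': [1, -5, 1]
After 'dup': [1, -5, 1, 1]
After 'over': [1, -5, 1, 1, 1]
After 'push -3': [1, -5, 1, 1, 1, -3]
After 'push 14': [1, -5, 1, 1, 1, -3, 14]
After 'add': [1, -5, 1, 1, 1, 11]
After 'add': [1, -5, 1, 1, 12]

Answer: 12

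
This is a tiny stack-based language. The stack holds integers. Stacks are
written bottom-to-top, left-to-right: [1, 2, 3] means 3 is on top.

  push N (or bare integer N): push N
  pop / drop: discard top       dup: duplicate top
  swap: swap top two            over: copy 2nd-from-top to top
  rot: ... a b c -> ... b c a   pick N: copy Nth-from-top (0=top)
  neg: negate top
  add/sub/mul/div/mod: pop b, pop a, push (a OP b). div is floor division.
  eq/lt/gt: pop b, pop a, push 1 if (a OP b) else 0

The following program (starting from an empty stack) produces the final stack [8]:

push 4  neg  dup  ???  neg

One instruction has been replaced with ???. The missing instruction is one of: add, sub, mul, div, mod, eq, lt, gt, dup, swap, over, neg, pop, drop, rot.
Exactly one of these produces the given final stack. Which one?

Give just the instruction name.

Stack before ???: [-4, -4]
Stack after ???:  [-8]
The instruction that transforms [-4, -4] -> [-8] is: add

Answer: add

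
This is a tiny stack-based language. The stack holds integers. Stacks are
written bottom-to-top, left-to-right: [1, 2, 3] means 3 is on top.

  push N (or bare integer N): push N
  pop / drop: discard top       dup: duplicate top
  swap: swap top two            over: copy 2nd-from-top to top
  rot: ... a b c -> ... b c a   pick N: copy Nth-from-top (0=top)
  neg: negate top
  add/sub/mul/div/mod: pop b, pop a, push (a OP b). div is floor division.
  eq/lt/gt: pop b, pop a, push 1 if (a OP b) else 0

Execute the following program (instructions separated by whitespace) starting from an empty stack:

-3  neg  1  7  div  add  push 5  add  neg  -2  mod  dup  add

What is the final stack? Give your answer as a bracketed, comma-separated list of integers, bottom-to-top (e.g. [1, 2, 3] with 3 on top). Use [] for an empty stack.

Answer: [0]

Derivation:
After 'push -3': [-3]
After 'neg': [3]
After 'push 1': [3, 1]
After 'push 7': [3, 1, 7]
After 'div': [3, 0]
After 'add': [3]
After 'push 5': [3, 5]
After 'add': [8]
After 'neg': [-8]
After 'push -2': [-8, -2]
After 'mod': [0]
After 'dup': [0, 0]
After 'add': [0]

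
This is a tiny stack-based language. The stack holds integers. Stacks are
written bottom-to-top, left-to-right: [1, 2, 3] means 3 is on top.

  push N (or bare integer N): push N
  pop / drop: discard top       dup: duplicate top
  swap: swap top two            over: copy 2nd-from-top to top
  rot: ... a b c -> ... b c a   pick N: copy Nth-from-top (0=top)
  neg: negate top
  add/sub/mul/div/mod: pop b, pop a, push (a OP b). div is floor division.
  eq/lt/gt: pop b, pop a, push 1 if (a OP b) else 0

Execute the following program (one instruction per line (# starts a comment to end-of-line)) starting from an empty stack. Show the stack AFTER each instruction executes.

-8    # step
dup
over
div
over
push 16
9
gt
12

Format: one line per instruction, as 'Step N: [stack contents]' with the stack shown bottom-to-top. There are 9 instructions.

Step 1: [-8]
Step 2: [-8, -8]
Step 3: [-8, -8, -8]
Step 4: [-8, 1]
Step 5: [-8, 1, -8]
Step 6: [-8, 1, -8, 16]
Step 7: [-8, 1, -8, 16, 9]
Step 8: [-8, 1, -8, 1]
Step 9: [-8, 1, -8, 1, 12]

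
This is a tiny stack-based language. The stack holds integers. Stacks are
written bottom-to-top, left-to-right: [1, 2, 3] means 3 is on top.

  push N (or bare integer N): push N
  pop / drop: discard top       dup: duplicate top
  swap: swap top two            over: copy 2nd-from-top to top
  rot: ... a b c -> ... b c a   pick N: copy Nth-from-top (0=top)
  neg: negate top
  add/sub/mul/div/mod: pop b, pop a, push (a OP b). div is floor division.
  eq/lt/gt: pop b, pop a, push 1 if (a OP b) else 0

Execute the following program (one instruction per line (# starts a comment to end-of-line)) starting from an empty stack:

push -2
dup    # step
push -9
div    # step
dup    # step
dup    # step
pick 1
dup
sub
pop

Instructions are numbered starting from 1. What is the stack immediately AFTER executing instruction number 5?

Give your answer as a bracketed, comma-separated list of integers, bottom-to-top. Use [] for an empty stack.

Step 1 ('push -2'): [-2]
Step 2 ('dup'): [-2, -2]
Step 3 ('push -9'): [-2, -2, -9]
Step 4 ('div'): [-2, 0]
Step 5 ('dup'): [-2, 0, 0]

Answer: [-2, 0, 0]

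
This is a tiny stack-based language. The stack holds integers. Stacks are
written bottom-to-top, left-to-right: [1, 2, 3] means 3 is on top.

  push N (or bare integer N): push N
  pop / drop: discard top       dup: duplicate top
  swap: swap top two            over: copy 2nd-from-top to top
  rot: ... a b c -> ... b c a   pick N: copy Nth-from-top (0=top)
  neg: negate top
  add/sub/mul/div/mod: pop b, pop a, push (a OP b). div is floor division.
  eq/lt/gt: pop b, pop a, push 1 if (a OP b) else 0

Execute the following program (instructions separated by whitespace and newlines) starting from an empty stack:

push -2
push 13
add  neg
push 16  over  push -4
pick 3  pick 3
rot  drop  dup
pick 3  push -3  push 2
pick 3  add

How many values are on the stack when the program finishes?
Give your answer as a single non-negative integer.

After 'push -2': stack = [-2] (depth 1)
After 'push 13': stack = [-2, 13] (depth 2)
After 'add': stack = [11] (depth 1)
After 'neg': stack = [-11] (depth 1)
After 'push 16': stack = [-11, 16] (depth 2)
After 'over': stack = [-11, 16, -11] (depth 3)
After 'push -4': stack = [-11, 16, -11, -4] (depth 4)
After 'pick 3': stack = [-11, 16, -11, -4, -11] (depth 5)
After 'pick 3': stack = [-11, 16, -11, -4, -11, 16] (depth 6)
After 'rot': stack = [-11, 16, -11, -11, 16, -4] (depth 6)
After 'drop': stack = [-11, 16, -11, -11, 16] (depth 5)
After 'dup': stack = [-11, 16, -11, -11, 16, 16] (depth 6)
After 'pick 3': stack = [-11, 16, -11, -11, 16, 16, -11] (depth 7)
After 'push -3': stack = [-11, 16, -11, -11, 16, 16, -11, -3] (depth 8)
After 'push 2': stack = [-11, 16, -11, -11, 16, 16, -11, -3, 2] (depth 9)
After 'pick 3': stack = [-11, 16, -11, -11, 16, 16, -11, -3, 2, 16] (depth 10)
After 'add': stack = [-11, 16, -11, -11, 16, 16, -11, -3, 18] (depth 9)

Answer: 9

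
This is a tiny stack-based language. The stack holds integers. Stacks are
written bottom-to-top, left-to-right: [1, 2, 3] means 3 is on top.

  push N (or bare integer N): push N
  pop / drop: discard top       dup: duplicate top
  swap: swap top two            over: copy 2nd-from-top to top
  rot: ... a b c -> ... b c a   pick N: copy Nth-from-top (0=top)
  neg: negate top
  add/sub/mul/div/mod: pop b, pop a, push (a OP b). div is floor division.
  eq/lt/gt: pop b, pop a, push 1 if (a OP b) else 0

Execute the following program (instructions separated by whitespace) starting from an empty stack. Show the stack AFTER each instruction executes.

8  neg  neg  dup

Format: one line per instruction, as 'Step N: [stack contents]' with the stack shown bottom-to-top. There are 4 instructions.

Step 1: [8]
Step 2: [-8]
Step 3: [8]
Step 4: [8, 8]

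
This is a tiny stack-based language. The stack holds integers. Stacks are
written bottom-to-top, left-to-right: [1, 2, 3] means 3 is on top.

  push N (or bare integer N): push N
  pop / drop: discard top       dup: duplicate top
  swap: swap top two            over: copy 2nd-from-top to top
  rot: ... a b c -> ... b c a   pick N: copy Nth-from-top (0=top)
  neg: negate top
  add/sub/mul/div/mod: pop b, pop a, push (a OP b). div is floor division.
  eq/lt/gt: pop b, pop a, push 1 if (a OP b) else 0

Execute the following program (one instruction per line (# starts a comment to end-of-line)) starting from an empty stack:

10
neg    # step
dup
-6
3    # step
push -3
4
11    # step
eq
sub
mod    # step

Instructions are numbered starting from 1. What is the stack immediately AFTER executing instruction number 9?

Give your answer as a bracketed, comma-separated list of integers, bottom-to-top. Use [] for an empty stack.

Step 1 ('10'): [10]
Step 2 ('neg'): [-10]
Step 3 ('dup'): [-10, -10]
Step 4 ('-6'): [-10, -10, -6]
Step 5 ('3'): [-10, -10, -6, 3]
Step 6 ('push -3'): [-10, -10, -6, 3, -3]
Step 7 ('4'): [-10, -10, -6, 3, -3, 4]
Step 8 ('11'): [-10, -10, -6, 3, -3, 4, 11]
Step 9 ('eq'): [-10, -10, -6, 3, -3, 0]

Answer: [-10, -10, -6, 3, -3, 0]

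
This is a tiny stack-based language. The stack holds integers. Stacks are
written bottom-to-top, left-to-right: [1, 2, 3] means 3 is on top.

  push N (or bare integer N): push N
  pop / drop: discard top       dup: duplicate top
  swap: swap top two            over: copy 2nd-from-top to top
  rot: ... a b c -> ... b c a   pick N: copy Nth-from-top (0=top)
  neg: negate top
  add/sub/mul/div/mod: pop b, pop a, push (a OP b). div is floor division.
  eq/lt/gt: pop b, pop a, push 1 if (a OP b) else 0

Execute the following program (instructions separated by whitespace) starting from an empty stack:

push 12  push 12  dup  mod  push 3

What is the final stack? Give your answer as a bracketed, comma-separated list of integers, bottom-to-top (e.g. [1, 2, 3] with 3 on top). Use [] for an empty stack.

Answer: [12, 0, 3]

Derivation:
After 'push 12': [12]
After 'push 12': [12, 12]
After 'dup': [12, 12, 12]
After 'mod': [12, 0]
After 'push 3': [12, 0, 3]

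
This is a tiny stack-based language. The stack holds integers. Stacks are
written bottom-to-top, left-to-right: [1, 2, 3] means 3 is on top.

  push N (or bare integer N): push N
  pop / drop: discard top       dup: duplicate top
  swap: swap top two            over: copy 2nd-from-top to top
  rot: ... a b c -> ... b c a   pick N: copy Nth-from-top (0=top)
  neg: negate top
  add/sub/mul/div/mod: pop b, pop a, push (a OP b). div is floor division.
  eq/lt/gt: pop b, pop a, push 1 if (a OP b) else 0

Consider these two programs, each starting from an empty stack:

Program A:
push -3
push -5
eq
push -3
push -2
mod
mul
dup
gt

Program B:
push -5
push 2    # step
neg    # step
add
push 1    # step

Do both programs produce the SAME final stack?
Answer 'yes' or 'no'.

Program A trace:
  After 'push -3': [-3]
  After 'push -5': [-3, -5]
  After 'eq': [0]
  After 'push -3': [0, -3]
  After 'push -2': [0, -3, -2]
  After 'mod': [0, -1]
  After 'mul': [0]
  After 'dup': [0, 0]
  After 'gt': [0]
Program A final stack: [0]

Program B trace:
  After 'push -5': [-5]
  After 'push 2': [-5, 2]
  After 'neg': [-5, -2]
  After 'add': [-7]
  After 'push 1': [-7, 1]
Program B final stack: [-7, 1]
Same: no

Answer: no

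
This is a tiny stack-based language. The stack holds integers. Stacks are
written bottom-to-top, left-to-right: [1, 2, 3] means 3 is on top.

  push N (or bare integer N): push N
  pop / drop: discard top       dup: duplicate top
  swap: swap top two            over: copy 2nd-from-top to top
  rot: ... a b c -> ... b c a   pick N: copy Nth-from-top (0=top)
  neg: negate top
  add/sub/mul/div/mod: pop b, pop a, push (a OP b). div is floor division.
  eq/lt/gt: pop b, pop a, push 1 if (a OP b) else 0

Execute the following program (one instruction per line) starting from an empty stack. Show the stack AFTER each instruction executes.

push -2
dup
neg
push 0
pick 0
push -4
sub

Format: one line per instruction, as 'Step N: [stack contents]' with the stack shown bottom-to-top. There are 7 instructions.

Step 1: [-2]
Step 2: [-2, -2]
Step 3: [-2, 2]
Step 4: [-2, 2, 0]
Step 5: [-2, 2, 0, 0]
Step 6: [-2, 2, 0, 0, -4]
Step 7: [-2, 2, 0, 4]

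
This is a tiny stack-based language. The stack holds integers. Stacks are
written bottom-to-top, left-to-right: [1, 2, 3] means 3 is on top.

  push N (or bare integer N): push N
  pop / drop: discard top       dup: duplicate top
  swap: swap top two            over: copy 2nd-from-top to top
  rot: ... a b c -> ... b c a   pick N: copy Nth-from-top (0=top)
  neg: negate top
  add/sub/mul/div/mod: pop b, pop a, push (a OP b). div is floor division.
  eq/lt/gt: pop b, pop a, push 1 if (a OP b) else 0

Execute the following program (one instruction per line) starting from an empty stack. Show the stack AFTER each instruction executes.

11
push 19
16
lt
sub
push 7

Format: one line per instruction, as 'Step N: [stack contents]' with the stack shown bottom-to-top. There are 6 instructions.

Step 1: [11]
Step 2: [11, 19]
Step 3: [11, 19, 16]
Step 4: [11, 0]
Step 5: [11]
Step 6: [11, 7]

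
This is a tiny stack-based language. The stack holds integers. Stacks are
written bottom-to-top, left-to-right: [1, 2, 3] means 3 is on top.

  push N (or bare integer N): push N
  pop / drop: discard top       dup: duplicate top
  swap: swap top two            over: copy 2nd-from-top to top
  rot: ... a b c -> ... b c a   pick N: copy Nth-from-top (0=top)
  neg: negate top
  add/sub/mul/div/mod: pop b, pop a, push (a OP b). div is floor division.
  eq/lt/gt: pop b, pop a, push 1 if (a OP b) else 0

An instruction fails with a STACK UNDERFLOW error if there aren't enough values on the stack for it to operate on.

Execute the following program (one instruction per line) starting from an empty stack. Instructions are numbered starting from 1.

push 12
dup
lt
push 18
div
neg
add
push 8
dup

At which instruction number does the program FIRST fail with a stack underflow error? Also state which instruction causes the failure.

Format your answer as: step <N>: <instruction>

Step 1 ('push 12'): stack = [12], depth = 1
Step 2 ('dup'): stack = [12, 12], depth = 2
Step 3 ('lt'): stack = [0], depth = 1
Step 4 ('push 18'): stack = [0, 18], depth = 2
Step 5 ('div'): stack = [0], depth = 1
Step 6 ('neg'): stack = [0], depth = 1
Step 7 ('add'): needs 2 value(s) but depth is 1 — STACK UNDERFLOW

Answer: step 7: add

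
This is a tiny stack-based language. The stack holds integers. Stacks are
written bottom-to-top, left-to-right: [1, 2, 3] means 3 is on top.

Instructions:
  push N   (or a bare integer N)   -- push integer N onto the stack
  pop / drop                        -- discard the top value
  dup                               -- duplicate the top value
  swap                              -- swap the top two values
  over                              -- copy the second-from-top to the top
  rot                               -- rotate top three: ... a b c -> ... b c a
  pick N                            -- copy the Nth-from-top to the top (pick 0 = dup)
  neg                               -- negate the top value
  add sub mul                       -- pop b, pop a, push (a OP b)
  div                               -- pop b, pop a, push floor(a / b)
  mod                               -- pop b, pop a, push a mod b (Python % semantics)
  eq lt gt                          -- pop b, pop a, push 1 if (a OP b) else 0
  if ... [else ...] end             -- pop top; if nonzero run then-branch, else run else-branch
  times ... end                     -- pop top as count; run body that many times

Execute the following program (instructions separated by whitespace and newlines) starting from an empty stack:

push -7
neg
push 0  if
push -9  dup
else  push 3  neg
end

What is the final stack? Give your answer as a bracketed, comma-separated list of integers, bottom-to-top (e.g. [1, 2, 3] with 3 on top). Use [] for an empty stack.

Answer: [7, -3]

Derivation:
After 'push -7': [-7]
After 'neg': [7]
After 'push 0': [7, 0]
After 'if': [7]
After 'push 3': [7, 3]
After 'neg': [7, -3]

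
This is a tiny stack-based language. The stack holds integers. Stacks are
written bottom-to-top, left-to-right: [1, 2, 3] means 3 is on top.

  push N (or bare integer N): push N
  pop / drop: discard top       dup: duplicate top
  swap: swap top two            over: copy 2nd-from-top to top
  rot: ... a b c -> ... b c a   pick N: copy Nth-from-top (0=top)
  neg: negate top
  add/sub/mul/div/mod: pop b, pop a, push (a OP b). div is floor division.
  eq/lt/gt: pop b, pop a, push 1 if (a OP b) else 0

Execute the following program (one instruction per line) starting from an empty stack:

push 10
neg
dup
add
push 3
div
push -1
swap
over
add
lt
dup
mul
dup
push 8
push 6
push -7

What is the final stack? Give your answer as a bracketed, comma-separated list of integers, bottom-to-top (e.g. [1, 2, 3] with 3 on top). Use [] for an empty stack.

Answer: [0, 0, 8, 6, -7]

Derivation:
After 'push 10': [10]
After 'neg': [-10]
After 'dup': [-10, -10]
After 'add': [-20]
After 'push 3': [-20, 3]
After 'div': [-7]
After 'push -1': [-7, -1]
After 'swap': [-1, -7]
After 'over': [-1, -7, -1]
After 'add': [-1, -8]
After 'lt': [0]
After 'dup': [0, 0]
After 'mul': [0]
After 'dup': [0, 0]
After 'push 8': [0, 0, 8]
After 'push 6': [0, 0, 8, 6]
After 'push -7': [0, 0, 8, 6, -7]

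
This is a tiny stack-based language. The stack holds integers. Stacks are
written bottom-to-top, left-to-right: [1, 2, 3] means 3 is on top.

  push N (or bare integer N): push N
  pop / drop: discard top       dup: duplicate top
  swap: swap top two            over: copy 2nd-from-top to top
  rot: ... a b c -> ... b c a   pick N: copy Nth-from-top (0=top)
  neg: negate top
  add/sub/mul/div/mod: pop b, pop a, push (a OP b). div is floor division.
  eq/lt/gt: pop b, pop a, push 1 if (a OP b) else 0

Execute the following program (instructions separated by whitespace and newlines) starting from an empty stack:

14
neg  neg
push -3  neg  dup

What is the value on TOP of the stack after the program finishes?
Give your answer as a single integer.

Answer: 3

Derivation:
After 'push 14': [14]
After 'neg': [-14]
After 'neg': [14]
After 'push -3': [14, -3]
After 'neg': [14, 3]
After 'dup': [14, 3, 3]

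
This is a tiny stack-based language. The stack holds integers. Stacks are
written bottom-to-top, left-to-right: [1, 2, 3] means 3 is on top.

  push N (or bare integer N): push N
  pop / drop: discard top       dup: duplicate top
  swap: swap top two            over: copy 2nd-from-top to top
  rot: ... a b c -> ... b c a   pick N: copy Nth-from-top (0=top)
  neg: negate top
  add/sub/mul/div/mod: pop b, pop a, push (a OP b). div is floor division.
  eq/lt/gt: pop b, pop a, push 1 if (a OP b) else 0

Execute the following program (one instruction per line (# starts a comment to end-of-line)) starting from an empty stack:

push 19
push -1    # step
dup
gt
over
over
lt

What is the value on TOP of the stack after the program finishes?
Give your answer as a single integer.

Answer: 0

Derivation:
After 'push 19': [19]
After 'push -1': [19, -1]
After 'dup': [19, -1, -1]
After 'gt': [19, 0]
After 'over': [19, 0, 19]
After 'over': [19, 0, 19, 0]
After 'lt': [19, 0, 0]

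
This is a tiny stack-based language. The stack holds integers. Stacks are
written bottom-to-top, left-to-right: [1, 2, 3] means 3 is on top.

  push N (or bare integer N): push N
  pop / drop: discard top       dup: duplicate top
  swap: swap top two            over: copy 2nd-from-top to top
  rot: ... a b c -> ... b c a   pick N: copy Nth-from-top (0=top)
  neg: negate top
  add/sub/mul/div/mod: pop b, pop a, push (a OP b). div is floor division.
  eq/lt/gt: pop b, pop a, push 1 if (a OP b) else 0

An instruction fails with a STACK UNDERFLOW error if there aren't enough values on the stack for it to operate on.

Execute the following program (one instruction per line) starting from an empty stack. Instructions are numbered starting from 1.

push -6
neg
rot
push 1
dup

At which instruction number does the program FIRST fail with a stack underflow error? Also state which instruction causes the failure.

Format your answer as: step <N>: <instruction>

Step 1 ('push -6'): stack = [-6], depth = 1
Step 2 ('neg'): stack = [6], depth = 1
Step 3 ('rot'): needs 3 value(s) but depth is 1 — STACK UNDERFLOW

Answer: step 3: rot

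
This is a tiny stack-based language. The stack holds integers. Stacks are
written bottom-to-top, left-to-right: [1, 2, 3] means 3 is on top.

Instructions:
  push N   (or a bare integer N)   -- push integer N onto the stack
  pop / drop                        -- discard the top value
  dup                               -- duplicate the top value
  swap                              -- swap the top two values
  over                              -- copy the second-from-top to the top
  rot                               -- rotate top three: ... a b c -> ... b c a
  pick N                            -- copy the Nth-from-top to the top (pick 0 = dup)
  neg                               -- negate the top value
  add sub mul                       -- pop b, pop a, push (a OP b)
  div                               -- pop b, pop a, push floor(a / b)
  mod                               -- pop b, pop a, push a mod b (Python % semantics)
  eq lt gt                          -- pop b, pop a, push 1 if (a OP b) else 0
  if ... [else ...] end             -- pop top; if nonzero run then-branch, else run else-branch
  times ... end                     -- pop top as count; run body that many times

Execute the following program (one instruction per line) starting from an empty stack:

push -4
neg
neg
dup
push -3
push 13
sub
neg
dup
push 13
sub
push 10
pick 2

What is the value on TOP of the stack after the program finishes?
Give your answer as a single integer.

Answer: 16

Derivation:
After 'push -4': [-4]
After 'neg': [4]
After 'neg': [-4]
After 'dup': [-4, -4]
After 'push -3': [-4, -4, -3]
After 'push 13': [-4, -4, -3, 13]
After 'sub': [-4, -4, -16]
After 'neg': [-4, -4, 16]
After 'dup': [-4, -4, 16, 16]
After 'push 13': [-4, -4, 16, 16, 13]
After 'sub': [-4, -4, 16, 3]
After 'push 10': [-4, -4, 16, 3, 10]
After 'pick 2': [-4, -4, 16, 3, 10, 16]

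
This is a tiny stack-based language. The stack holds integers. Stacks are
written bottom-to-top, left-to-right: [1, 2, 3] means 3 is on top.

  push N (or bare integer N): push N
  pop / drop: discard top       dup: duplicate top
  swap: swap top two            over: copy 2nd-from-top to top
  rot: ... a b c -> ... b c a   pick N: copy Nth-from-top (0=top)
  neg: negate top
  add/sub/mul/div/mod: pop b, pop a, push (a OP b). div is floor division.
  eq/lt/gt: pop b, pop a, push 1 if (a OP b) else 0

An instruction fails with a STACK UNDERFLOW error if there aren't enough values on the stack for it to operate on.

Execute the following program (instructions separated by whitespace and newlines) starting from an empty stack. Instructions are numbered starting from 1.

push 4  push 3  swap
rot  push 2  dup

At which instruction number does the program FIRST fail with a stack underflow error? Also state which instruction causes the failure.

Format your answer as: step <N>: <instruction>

Answer: step 4: rot

Derivation:
Step 1 ('push 4'): stack = [4], depth = 1
Step 2 ('push 3'): stack = [4, 3], depth = 2
Step 3 ('swap'): stack = [3, 4], depth = 2
Step 4 ('rot'): needs 3 value(s) but depth is 2 — STACK UNDERFLOW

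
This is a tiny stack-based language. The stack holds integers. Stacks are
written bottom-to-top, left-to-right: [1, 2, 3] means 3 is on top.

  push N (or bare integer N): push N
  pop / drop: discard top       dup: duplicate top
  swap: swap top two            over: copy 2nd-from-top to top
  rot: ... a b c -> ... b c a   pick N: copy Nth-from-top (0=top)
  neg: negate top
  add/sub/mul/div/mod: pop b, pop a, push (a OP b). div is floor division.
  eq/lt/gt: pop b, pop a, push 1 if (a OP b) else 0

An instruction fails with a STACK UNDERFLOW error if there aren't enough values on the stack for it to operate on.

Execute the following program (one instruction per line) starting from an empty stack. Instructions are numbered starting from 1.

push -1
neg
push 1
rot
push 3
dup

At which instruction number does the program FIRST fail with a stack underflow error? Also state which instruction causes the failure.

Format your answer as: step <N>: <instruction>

Step 1 ('push -1'): stack = [-1], depth = 1
Step 2 ('neg'): stack = [1], depth = 1
Step 3 ('push 1'): stack = [1, 1], depth = 2
Step 4 ('rot'): needs 3 value(s) but depth is 2 — STACK UNDERFLOW

Answer: step 4: rot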